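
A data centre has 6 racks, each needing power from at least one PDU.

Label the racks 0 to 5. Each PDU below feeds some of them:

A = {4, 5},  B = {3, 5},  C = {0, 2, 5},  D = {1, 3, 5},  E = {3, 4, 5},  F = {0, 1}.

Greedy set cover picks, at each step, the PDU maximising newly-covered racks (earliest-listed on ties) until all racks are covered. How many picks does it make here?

3

Greedy: pick C (covers 3 new) → pick D (covers 2 new) → pick A (covers 1 new). Total picks: 3.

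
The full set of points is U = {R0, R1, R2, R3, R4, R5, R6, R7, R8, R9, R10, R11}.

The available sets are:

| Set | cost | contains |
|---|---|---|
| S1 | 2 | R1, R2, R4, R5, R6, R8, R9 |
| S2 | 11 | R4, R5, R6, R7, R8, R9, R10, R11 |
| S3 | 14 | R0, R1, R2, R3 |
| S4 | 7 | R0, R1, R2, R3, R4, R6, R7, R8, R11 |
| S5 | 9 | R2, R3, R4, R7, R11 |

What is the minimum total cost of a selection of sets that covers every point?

18

S2, S4 together cover every point (S2 ∪ S4 = {R0, R1, R2, R3, R4, R5, R6, R7, R8, R9, R10, R11}); total cost 11 + 7 = 18.
The greedy pick S1, S4, S2 costs 20; no covering selection beats 18.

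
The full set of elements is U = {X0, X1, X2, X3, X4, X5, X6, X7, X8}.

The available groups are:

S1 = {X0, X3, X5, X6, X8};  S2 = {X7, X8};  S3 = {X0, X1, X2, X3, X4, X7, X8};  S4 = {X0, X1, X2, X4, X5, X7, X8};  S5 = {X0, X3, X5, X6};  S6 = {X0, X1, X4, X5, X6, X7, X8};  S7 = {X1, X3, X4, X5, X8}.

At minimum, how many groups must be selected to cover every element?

2

S1 and S3 together: S1 ∪ S3 = {X0, X1, X2, X3, X4, X5, X6, X7, X8} — every element is covered.
No single group has all 9 elements (the largest, S3, has 7), so 2 is optimal.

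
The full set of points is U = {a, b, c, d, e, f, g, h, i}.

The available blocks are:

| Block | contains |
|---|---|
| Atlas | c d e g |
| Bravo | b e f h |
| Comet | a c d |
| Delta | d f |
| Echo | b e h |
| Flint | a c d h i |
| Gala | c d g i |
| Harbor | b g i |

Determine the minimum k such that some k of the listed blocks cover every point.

Take {Bravo, Comet, Gala}. Their union is {a, b, c, d, e, f, g, h, i}, which is all 9 points.
No 2 of the 8 blocks cover everything (all 28 combinations miss at least one point), so 3 is optimal.

3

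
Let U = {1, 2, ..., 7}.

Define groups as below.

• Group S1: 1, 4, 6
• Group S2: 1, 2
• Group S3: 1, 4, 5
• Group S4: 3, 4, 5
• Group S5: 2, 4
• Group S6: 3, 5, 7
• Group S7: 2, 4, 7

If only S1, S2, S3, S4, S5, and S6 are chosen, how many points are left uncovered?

Union of S1, S2, S3, S4, S5, S6 = {1, 2, 3, 4, 5, 6, 7} — that's every point, so 0 are uncovered.

0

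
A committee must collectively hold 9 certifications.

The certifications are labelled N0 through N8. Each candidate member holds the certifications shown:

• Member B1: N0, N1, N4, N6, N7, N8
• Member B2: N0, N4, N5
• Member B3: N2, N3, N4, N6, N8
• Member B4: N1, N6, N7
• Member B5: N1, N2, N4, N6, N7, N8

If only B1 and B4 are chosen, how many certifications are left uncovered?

3

Union of B1, B4 = {N0, N1, N4, N6, N7, N8}.
Not covered: N2, N3, N5 — 3 certifications.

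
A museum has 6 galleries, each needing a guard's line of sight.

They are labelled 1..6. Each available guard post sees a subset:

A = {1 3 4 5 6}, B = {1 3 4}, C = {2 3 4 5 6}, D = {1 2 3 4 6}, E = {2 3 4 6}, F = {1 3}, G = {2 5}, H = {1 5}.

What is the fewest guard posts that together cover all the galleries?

2

Take {A, C}. Their union is {1, 2, 3, 4, 5, 6}, which is all 6 galleries.
No single guard post has all 6 galleries (the largest, A, has 5), so 2 is optimal.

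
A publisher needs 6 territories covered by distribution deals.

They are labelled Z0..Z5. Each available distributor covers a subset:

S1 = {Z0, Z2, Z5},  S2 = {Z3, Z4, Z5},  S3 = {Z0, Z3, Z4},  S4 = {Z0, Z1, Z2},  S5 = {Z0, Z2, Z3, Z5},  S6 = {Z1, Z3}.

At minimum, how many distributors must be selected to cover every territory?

Take {S2, S4}. Their union is {Z0, Z1, Z2, Z3, Z4, Z5}, which is all 6 territories.
No single distributor has all 6 territories (the largest, S5, has 4), so 2 is optimal.

2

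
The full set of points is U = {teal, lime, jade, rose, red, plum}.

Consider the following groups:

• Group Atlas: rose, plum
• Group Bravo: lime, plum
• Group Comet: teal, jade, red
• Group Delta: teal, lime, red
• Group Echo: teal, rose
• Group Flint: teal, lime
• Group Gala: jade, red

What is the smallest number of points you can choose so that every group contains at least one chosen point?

3

Take H = {teal, red, plum}. Each listed group contains at least one of these, so H is a hitting set of size 3.
The groups Atlas, Flint, Gala are pairwise disjoint, so any hitting set needs a separate point for each — at least 3. Hence 3 is optimal.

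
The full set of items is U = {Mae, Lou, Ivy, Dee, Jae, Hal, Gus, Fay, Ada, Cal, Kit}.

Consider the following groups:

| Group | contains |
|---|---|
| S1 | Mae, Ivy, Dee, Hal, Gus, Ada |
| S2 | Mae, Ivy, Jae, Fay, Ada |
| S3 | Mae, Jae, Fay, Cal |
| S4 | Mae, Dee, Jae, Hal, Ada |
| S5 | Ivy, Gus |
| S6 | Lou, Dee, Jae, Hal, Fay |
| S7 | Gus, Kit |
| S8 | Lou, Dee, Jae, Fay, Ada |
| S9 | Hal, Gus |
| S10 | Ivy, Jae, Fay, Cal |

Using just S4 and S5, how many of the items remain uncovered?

Union of S4, S5 = {Mae, Ivy, Dee, Jae, Hal, Gus, Ada}.
Not covered: Lou, Fay, Cal, Kit — 4 items.

4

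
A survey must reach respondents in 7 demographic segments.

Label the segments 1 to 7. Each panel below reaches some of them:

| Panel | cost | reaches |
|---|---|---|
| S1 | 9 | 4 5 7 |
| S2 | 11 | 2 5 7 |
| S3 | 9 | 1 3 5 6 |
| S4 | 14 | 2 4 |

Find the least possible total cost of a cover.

S1, S2, S3 together cover every segment (S1 ∪ S2 ∪ S3 = {1, 2, 3, 4, 5, 6, 7}); total cost 9 + 11 + 9 = 29.
No covering selection has total cost below 29.

29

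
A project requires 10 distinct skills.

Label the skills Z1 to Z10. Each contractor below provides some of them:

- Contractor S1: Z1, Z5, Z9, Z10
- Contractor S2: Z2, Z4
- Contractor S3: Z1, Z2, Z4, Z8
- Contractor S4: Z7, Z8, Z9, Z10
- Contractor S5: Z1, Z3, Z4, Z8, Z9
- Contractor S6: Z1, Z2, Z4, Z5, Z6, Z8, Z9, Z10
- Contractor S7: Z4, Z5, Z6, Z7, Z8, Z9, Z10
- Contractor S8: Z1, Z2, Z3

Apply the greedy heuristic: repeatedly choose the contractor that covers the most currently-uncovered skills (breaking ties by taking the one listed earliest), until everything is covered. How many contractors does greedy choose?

3

Greedy: pick S6 (covers 8 new) → pick S4 (covers 1 new) → pick S5 (covers 1 new). Total picks: 3.
(The true minimum cover uses only 2 contractors, so greedy is not optimal here.)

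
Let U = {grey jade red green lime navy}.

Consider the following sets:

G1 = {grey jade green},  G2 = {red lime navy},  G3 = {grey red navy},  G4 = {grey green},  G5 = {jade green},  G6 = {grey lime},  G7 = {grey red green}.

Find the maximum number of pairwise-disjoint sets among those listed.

G2, G5 are pairwise disjoint (G2={red,lime,navy}; G5={jade,green}).
Every remaining set overlaps one of these, and no 3 of the listed sets are pairwise disjoint, so 2 is the maximum.

2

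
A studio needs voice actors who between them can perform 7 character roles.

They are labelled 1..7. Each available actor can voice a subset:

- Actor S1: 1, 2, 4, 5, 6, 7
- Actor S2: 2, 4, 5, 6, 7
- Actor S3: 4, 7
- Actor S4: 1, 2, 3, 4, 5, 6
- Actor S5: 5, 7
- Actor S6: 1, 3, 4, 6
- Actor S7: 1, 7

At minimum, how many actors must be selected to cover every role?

S4 and S7 together: S4 ∪ S7 = {1, 2, 3, 4, 5, 6, 7} — every role is covered.
No single actor has all 7 roles (the largest, S1, has 6), so 2 is optimal.

2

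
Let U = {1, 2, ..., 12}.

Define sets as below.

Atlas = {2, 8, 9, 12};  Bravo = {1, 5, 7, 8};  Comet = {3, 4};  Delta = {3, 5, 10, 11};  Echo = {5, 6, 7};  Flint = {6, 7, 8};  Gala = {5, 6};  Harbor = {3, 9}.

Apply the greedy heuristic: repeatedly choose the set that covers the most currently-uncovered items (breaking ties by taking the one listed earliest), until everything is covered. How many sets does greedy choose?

Greedy: pick Atlas (covers 4 new) → pick Delta (covers 4 new) → pick Bravo (covers 2 new) → pick Comet (covers 1 new) → pick Echo (covers 1 new). Total picks: 5.

5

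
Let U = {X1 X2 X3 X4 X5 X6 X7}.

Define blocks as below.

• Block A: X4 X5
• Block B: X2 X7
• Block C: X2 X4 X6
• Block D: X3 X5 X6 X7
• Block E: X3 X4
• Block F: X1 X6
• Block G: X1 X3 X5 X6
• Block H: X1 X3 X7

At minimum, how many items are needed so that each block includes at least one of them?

The 3 items {X1, X4, X7} hit every block.
The blocks B, E, F are pairwise disjoint, so any hitting set needs a separate item for each — at least 3. Hence 3 is optimal.

3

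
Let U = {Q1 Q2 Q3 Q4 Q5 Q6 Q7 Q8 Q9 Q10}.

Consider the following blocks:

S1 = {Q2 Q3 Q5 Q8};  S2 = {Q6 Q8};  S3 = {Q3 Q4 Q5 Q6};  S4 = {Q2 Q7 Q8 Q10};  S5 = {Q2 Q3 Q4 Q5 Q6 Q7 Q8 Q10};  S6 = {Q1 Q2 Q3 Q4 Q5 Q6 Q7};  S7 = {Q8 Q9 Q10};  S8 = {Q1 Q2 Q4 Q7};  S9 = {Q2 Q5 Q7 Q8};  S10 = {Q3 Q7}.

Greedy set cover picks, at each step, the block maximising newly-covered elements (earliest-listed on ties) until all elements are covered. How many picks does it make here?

3

Greedy: pick S5 (covers 8 new) → pick S6 (covers 1 new) → pick S7 (covers 1 new). Total picks: 3.
(The true minimum cover uses only 2 blocks, so greedy is not optimal here.)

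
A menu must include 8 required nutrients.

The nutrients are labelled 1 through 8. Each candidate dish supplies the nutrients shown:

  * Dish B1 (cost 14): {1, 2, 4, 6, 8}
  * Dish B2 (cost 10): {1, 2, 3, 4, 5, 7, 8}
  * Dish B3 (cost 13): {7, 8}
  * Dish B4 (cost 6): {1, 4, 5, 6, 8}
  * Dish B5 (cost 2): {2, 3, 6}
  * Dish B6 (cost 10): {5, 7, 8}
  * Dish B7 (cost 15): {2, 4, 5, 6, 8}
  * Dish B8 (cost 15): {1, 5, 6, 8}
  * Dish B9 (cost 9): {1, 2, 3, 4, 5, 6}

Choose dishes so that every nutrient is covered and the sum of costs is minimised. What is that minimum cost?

B2, B5 together cover every nutrient (B2 ∪ B5 = {1, 2, 3, 4, 5, 6, 7, 8}); total cost 10 + 2 = 12.
The greedy pick B5, B4, B2 costs 18; no covering selection beats 12.

12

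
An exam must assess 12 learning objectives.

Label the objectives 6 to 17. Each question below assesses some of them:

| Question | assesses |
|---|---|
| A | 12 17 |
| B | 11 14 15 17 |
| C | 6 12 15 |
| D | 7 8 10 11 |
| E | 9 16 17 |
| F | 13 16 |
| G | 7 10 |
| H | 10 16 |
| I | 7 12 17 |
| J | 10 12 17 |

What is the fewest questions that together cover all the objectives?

5

Take {B, C, D, E, F}. Their union is {6, 7, 8, 9, 10, 11, 12, 13, 14, 15, 16, 17}, which is all 12 objectives.
No 4 of the 10 questions cover everything (all 210 combinations miss at least one objective), so 5 is optimal.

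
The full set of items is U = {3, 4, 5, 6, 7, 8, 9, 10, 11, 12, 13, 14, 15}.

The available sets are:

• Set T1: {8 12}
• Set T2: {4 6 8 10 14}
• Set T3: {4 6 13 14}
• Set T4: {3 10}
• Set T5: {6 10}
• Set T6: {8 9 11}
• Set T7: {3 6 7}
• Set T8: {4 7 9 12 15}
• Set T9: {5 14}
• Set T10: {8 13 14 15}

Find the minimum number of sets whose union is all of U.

Take {T3, T4, T6, T8, T9}. Their union is {3, 4, 5, 6, 7, 8, 9, 10, 11, 12, 13, 14, 15}, which is all 13 items.
No 4 of the 10 sets cover everything (all 210 combinations miss at least one item), so 5 is optimal.

5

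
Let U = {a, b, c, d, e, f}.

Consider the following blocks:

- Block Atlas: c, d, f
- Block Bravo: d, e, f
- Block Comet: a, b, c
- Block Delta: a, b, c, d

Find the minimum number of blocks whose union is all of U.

Bravo and Delta cover everything between them: the union {a, b, c, d, e, f} is all of U.
No single block has all 6 points (the largest, Delta, has 4), so 2 is optimal.

2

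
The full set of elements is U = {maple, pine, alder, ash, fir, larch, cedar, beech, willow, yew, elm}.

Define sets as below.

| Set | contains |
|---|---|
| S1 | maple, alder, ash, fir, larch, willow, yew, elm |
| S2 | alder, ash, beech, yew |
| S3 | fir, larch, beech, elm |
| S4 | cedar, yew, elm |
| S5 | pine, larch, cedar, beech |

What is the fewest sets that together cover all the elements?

Take {S1, S5}. Their union is {maple, pine, alder, ash, fir, larch, cedar, beech, willow, yew, elm}, which is all 11 elements.
No single set has all 11 elements (the largest, S1, has 8), so 2 is optimal.

2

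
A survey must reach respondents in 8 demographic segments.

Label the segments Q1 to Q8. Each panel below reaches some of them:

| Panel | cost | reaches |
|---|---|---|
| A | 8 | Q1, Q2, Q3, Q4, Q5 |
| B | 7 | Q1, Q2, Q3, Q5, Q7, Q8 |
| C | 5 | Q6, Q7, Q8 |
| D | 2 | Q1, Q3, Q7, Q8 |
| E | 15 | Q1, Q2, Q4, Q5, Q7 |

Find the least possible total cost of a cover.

A, C together cover every segment (A ∪ C = {Q1, Q2, Q3, Q4, Q5, Q6, Q7, Q8}); total cost 8 + 5 = 13.
The greedy pick D, A, C costs 15; no covering selection beats 13.

13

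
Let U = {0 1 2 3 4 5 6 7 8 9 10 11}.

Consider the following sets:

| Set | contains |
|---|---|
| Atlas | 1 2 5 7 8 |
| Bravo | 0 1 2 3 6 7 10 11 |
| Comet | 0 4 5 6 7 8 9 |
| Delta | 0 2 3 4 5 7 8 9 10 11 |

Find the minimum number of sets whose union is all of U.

2

Take {Bravo, Comet}. Their union is {0, 1, 2, 3, 4, 5, 6, 7, 8, 9, 10, 11}, which is all 12 elements.
No single set has all 12 elements (the largest, Delta, has 10), so 2 is optimal.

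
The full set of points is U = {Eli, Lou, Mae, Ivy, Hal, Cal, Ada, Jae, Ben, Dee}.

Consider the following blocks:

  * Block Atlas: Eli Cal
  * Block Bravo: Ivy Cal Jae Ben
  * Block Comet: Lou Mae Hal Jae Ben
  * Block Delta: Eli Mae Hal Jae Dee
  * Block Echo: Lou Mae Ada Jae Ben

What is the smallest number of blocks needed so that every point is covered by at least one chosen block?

3

Bravo and Delta and Echo together: Bravo ∪ Delta ∪ Echo = {Eli, Lou, Mae, Ivy, Hal, Cal, Ada, Jae, Ben, Dee} — every point is covered.
Only Bravo contains Ivy, so Bravo is forced; the remaining 6 points need at least 2 more blocks (each remaining block adds at most 4) — so at least 3 blocks are needed, and 3 is optimal.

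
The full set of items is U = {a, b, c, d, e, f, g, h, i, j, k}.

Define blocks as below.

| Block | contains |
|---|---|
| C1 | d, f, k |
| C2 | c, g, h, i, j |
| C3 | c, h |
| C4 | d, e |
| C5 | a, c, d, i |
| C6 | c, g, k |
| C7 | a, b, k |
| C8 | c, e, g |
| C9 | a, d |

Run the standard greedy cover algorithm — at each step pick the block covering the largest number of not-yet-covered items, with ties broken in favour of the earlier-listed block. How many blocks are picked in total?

Greedy: pick C2 (covers 5 new) → pick C1 (covers 3 new) → pick C7 (covers 2 new) → pick C4 (covers 1 new). Total picks: 4.

4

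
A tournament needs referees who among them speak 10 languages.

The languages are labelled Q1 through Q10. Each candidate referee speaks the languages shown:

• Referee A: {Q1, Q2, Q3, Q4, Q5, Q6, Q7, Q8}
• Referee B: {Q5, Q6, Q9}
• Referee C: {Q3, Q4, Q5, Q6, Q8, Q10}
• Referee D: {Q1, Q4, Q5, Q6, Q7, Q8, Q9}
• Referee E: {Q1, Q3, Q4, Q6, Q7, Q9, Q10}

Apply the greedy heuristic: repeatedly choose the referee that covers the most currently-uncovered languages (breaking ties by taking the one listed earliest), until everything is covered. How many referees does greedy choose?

2

Greedy: pick A (covers 8 new) → pick E (covers 2 new). Total picks: 2.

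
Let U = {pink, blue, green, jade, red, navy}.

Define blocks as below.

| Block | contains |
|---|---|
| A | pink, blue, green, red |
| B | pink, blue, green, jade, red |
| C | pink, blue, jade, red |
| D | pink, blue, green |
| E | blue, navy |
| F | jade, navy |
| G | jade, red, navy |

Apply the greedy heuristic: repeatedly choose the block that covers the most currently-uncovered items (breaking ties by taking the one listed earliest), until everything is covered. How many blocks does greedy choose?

Greedy: pick B (covers 5 new) → pick E (covers 1 new). Total picks: 2.

2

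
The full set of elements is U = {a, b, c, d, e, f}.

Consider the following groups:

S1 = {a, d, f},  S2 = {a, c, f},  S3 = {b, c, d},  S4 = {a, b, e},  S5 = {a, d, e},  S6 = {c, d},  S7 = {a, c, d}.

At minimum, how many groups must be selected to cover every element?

3

Take {S1, S4, S6}. Their union is {a, b, c, d, e, f}, which is all 6 elements.
No 2 of the 7 groups cover everything (all 21 combinations miss at least one element), so 3 is optimal.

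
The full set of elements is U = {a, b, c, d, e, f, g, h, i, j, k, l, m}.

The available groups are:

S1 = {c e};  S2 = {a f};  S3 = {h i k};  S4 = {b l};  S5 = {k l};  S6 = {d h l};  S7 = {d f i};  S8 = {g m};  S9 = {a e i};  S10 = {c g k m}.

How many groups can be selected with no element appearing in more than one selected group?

5

S1, S2, S3, S4, S8 are pairwise disjoint (S1={c,e}; S2={a,f}; S3={h,i,k}; S4={b,l}; S8={g,m}).
Every remaining group overlaps one of these, and no 6 of the listed groups are pairwise disjoint, so 5 is the maximum.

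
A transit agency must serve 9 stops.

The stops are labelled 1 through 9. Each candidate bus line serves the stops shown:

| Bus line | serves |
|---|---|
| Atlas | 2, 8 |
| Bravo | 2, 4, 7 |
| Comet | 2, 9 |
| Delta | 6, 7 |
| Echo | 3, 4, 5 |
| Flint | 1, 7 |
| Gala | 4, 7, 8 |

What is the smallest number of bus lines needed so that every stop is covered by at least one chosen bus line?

5

Take {Comet, Delta, Echo, Flint, Gala}. Their union is {1, 2, 3, 4, 5, 6, 7, 8, 9}, which is all 9 stops.
No 4 of the 7 bus lines cover everything (all 35 combinations miss at least one stop), so 5 is optimal.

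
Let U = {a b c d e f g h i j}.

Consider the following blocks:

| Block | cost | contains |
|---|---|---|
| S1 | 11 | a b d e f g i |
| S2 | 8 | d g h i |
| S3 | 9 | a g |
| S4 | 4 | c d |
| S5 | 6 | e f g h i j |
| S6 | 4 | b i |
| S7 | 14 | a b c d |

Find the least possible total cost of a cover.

20

S5, S7 together cover every element (S5 ∪ S7 = {a, b, c, d, e, f, g, h, i, j}); total cost 6 + 14 = 20.
The greedy pick S5, S4, S6, S3 costs 23; no covering selection beats 20.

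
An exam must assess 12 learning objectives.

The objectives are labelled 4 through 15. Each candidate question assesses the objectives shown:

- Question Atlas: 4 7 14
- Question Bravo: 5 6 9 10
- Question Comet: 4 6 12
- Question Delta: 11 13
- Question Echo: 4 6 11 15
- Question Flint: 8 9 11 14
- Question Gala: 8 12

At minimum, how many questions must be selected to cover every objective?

Atlas and Bravo and Delta and Echo and Gala together: Atlas ∪ Bravo ∪ Delta ∪ Echo ∪ Gala = {4, 5, 6, 7, 8, 9, 10, 11, 12, 13, 14, 15} — every objective is covered.
No 4 of the 7 questions cover everything (all 35 combinations miss at least one objective), so 5 is optimal.

5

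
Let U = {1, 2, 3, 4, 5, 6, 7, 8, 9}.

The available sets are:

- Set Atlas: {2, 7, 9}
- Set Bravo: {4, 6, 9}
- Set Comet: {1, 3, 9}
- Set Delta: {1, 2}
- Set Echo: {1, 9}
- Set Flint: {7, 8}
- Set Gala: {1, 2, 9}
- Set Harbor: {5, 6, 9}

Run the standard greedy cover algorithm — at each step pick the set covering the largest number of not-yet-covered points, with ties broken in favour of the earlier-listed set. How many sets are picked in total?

5

Greedy: pick Atlas (covers 3 new) → pick Bravo (covers 2 new) → pick Comet (covers 2 new) → pick Flint (covers 1 new) → pick Harbor (covers 1 new). Total picks: 5.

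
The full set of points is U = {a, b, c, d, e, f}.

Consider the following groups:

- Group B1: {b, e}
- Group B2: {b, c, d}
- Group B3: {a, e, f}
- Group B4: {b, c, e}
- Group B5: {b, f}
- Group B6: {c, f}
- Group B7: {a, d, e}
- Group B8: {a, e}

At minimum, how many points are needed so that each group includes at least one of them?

3

Take H = {b, e, f}. Each listed group contains at least one of these, so H is a hitting set of size 3.
No choice of 2 points meets every group, so 3 is the minimum.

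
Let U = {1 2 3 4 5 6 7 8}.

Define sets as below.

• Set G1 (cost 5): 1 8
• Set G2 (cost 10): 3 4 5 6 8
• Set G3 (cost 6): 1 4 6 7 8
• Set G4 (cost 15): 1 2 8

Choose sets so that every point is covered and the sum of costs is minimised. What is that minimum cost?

31

G2, G3, G4 together cover every point (G2 ∪ G3 ∪ G4 = {1, 2, 3, 4, 5, 6, 7, 8}); total cost 10 + 6 + 15 = 31.
No covering selection has total cost below 31.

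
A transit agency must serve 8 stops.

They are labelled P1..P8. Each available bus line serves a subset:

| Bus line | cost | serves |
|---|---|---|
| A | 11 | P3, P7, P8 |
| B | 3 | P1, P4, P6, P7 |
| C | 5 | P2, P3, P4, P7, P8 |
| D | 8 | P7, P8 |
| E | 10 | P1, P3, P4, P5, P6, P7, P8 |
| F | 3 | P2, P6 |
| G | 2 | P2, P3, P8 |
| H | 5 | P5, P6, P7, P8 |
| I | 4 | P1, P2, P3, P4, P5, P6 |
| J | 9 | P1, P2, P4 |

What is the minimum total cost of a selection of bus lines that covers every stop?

C, I together cover every stop (C ∪ I = {P1, P2, P3, P4, P5, P6, P7, P8}); total cost 5 + 4 = 9.
No covering selection has total cost below 9.

9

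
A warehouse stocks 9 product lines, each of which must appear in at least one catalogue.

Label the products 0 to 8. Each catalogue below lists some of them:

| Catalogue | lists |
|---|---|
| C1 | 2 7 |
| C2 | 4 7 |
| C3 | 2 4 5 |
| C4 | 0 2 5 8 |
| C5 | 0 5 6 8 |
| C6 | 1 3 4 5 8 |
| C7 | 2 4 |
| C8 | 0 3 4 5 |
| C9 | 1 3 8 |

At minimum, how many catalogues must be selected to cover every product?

3

Take {C1, C5, C6}. Their union is {0, 1, 2, 3, 4, 5, 6, 7, 8}, which is all 9 products.
Only C5 contains 6, so C5 is forced; the remaining 5 products need at least 2 more catalogues (each remaining catalogue adds at most 3) — so at least 3 catalogues are needed, and 3 is optimal.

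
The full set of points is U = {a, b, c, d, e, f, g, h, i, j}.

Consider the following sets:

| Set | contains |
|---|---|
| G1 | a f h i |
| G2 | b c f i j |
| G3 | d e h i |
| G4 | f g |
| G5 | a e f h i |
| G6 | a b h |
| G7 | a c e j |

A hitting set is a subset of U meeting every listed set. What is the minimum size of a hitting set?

3

The 3 points {a, d, f} hit every set.
No choice of 2 points meets every set, so 3 is the minimum.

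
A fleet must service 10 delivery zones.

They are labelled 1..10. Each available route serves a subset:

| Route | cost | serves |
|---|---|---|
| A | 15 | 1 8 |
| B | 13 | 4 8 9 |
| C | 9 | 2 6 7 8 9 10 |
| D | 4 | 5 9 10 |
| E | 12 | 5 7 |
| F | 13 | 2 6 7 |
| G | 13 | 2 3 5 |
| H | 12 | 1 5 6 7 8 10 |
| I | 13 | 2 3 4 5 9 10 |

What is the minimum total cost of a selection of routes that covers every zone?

25

H, I together cover every zone (H ∪ I = {1, 2, 3, 4, 5, 6, 7, 8, 9, 10}); total cost 12 + 13 = 25.
The greedy pick D, C, I, H costs 38; no covering selection beats 25.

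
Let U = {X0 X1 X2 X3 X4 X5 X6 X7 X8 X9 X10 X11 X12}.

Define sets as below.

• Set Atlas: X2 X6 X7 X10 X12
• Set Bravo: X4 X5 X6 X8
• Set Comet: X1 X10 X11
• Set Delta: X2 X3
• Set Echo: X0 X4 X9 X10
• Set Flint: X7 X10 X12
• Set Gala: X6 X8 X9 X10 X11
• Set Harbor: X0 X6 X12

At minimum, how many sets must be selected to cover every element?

Bravo, Comet, Delta, Echo, and Flint cover everything between them: the union {X0, X1, X2, X3, X4, X5, X6, X7, X8, X9, X10, X11, X12} is all of U.
No 4 of the 8 sets cover everything (all 70 combinations miss at least one element), so 5 is optimal.

5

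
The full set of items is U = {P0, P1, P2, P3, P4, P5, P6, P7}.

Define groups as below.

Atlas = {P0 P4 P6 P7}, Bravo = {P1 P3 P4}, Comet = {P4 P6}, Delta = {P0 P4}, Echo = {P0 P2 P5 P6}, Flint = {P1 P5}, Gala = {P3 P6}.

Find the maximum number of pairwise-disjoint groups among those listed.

3

Delta, Flint, Gala are pairwise disjoint (Delta={P0,P4}; Flint={P1,P5}; Gala={P3,P6}).
Every remaining group overlaps one of these, and no 4 of the listed groups are pairwise disjoint, so 3 is the maximum.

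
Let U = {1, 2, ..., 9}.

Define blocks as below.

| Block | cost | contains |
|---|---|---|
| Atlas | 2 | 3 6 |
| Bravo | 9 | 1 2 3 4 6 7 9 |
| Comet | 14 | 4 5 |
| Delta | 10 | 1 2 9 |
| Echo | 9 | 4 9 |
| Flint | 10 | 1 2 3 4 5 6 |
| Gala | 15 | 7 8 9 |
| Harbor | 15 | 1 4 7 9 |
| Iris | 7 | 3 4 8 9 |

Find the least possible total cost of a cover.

25

Flint, Gala together cover every element (Flint ∪ Gala = {1, 2, 3, 4, 5, 6, 7, 8, 9}); total cost 10 + 15 = 25.
The greedy pick Atlas, Bravo, Iris, Flint costs 28; no covering selection beats 25.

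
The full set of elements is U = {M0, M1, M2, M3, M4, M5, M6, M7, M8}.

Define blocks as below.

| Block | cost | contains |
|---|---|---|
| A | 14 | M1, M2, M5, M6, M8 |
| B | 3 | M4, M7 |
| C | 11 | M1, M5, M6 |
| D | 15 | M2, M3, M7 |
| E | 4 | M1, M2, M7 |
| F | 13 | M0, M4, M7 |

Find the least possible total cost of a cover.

42

A, D, F together cover every element (A ∪ D ∪ F = {M0, M1, M2, M3, M4, M5, M6, M7, M8}); total cost 14 + 15 + 13 = 42.
The greedy pick E, B, A, F, D costs 49; no covering selection beats 42.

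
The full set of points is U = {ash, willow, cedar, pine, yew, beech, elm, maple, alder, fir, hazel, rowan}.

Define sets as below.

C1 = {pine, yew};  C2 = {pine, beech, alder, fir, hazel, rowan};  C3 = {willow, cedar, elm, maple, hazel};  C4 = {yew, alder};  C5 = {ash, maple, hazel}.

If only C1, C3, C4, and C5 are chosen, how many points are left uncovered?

Union of C1, C3, C4, C5 = {ash, willow, cedar, pine, yew, elm, maple, alder, hazel}.
Not covered: beech, fir, rowan — 3 points.

3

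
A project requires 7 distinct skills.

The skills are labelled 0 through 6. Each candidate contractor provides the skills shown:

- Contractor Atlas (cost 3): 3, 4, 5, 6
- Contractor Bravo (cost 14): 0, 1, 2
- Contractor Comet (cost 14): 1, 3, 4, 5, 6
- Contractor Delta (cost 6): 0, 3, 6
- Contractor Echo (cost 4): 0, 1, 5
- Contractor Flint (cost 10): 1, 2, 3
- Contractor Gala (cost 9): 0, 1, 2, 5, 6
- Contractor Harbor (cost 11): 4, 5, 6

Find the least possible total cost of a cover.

Atlas, Gala together cover every skill (Atlas ∪ Gala = {0, 1, 2, 3, 4, 5, 6}); total cost 3 + 9 = 12.
The greedy pick Atlas, Echo, Gala costs 16; no covering selection beats 12.

12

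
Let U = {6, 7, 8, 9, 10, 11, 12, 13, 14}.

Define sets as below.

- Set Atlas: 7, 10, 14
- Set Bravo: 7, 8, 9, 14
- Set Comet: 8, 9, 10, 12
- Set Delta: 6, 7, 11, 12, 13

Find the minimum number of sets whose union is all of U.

3

Take {Bravo, Comet, Delta}. Their union is {6, 7, 8, 9, 10, 11, 12, 13, 14}, which is all 9 points.
Only Delta contains 6, so Delta is forced; the remaining 4 points need at least 2 more sets (each remaining set adds at most 3) — so at least 3 sets are needed, and 3 is optimal.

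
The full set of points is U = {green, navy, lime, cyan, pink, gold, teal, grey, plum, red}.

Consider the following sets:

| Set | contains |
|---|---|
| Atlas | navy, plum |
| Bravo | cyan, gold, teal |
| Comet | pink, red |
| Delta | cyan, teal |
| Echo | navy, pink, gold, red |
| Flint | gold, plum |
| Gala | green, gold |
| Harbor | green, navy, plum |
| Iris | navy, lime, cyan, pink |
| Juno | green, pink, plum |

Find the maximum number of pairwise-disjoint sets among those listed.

4

Atlas, Comet, Delta, Gala are pairwise disjoint (Atlas={navy,plum}; Comet={pink,red}; Delta={cyan,teal}; Gala={green,gold}).
Every remaining set overlaps one of these, and no 5 of the listed sets are pairwise disjoint, so 4 is the maximum.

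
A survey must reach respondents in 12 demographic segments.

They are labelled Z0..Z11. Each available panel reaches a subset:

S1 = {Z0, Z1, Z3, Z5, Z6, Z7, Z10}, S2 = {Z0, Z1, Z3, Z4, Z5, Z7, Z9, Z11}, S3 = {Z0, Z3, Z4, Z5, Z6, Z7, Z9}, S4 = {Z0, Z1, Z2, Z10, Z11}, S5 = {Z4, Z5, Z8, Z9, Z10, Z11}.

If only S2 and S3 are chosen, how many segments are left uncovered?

3

Union of S2, S3 = {Z0, Z1, Z3, Z4, Z5, Z6, Z7, Z9, Z11}.
Not covered: Z2, Z8, Z10 — 3 segments.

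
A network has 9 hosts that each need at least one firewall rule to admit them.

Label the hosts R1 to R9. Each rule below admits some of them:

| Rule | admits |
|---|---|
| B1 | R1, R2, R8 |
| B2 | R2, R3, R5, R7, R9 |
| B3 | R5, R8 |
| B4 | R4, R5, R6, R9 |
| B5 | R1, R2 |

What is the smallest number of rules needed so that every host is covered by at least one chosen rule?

3

B1 and B2 and B4 together: B1 ∪ B2 ∪ B4 = {R1, R2, R3, R4, R5, R6, R7, R8, R9} — every host is covered.
Only B2 contains R3, so B2 is forced; the remaining 4 hosts need at least 2 more rules (each remaining rule adds at most 2) — so at least 3 rules are needed, and 3 is optimal.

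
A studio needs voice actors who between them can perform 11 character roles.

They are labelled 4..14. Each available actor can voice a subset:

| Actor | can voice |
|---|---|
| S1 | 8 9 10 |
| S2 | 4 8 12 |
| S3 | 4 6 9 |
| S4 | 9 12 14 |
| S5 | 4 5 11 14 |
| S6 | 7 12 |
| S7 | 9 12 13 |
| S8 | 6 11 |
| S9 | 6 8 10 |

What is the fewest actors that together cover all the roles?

Take {S5, S6, S7, S9}. Their union is {4, 5, 6, 7, 8, 9, 10, 11, 12, 13, 14}, which is all 11 roles.
Only S5 contains 5, so S5 is forced; the remaining 7 roles need at least 3 more actors (each remaining actor adds at most 3) — so at least 4 actors are needed, and 4 is optimal.

4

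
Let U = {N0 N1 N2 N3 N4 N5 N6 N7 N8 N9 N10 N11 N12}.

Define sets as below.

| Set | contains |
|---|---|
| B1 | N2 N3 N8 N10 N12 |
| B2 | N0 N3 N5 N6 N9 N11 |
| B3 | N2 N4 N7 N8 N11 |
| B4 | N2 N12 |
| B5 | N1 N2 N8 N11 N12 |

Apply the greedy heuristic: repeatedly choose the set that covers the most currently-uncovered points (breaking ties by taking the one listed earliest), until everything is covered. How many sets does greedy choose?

4

Greedy: pick B2 (covers 6 new) → pick B1 (covers 4 new) → pick B3 (covers 2 new) → pick B5 (covers 1 new). Total picks: 4.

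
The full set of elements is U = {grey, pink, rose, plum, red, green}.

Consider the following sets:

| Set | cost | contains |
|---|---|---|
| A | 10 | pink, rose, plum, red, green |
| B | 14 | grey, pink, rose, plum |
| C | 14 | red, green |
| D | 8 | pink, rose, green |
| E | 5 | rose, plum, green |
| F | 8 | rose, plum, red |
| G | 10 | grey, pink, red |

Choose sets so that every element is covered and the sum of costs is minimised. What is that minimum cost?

15

E, G together cover every element (E ∪ G = {grey, pink, rose, plum, red, green}); total cost 5 + 10 = 15.
No covering selection has total cost below 15.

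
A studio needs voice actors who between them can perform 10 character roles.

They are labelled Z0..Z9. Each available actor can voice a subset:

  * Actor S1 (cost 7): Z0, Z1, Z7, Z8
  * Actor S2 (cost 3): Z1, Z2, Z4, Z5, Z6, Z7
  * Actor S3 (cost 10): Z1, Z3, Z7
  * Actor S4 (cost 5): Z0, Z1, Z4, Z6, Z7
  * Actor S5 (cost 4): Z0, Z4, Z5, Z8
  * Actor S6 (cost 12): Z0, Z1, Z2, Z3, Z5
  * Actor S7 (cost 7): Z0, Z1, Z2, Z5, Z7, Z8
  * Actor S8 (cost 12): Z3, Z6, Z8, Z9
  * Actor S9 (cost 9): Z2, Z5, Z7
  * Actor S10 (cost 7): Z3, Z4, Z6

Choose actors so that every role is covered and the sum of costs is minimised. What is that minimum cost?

S2, S5, S8 together cover every role (S2 ∪ S5 ∪ S8 = {Z0, Z1, Z2, Z3, Z4, Z5, Z6, Z7, Z8, Z9}); total cost 3 + 4 + 12 = 19.
No covering selection has total cost below 19.

19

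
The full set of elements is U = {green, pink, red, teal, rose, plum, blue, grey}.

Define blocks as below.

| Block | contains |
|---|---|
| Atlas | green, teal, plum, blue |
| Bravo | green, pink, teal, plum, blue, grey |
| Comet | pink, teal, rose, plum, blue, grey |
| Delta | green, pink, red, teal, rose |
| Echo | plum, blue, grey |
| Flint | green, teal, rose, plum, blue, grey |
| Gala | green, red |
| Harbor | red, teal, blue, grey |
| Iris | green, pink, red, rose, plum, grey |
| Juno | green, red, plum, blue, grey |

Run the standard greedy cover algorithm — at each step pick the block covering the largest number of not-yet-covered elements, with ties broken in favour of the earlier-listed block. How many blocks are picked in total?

2

Greedy: pick Bravo (covers 6 new) → pick Delta (covers 2 new). Total picks: 2.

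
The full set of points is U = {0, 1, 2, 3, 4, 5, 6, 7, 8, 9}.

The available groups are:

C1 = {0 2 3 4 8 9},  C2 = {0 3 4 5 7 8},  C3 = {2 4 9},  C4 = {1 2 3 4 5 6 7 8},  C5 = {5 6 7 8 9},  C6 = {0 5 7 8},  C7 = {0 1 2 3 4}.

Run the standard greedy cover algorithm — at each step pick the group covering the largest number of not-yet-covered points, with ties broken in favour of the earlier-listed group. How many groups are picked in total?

Greedy: pick C4 (covers 8 new) → pick C1 (covers 2 new). Total picks: 2.

2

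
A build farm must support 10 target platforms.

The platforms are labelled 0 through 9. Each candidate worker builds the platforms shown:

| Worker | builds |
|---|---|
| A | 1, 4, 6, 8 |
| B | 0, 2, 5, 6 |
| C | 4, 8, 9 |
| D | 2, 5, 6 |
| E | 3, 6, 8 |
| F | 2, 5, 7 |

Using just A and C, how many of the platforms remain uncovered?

5

Union of A, C = {1, 4, 6, 8, 9}.
Not covered: 0, 2, 3, 5, 7 — 5 platforms.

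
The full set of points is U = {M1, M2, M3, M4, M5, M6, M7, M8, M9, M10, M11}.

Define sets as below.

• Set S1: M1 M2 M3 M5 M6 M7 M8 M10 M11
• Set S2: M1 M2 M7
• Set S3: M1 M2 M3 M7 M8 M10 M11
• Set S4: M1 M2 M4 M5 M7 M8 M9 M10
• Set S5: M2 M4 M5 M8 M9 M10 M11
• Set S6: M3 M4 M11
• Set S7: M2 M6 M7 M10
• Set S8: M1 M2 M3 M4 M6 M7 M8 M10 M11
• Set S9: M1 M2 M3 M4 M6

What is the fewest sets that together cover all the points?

S1 and S5 cover everything between them: the union {M1, M2, M3, M4, M5, M6, M7, M8, M9, M10, M11} is all of U.
No single set has all 11 points (the largest, S1, has 9), so 2 is optimal.

2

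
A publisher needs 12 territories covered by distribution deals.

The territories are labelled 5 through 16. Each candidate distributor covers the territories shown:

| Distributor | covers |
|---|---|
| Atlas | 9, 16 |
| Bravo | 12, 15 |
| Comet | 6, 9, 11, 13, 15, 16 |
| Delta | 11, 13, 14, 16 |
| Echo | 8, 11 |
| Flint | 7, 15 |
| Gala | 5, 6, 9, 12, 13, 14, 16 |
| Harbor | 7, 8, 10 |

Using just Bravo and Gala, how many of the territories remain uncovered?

4

Union of Bravo, Gala = {5, 6, 9, 12, 13, 14, 15, 16}.
Not covered: 7, 8, 10, 11 — 4 territories.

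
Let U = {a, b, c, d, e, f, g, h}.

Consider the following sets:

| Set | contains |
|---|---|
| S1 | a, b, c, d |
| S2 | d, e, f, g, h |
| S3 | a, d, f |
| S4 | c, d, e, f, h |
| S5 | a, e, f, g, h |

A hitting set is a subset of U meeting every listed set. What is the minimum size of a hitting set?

2

The 2 items {d, f} hit every set.
No single item lies in every set, so at least 2 are needed and 2 is optimal.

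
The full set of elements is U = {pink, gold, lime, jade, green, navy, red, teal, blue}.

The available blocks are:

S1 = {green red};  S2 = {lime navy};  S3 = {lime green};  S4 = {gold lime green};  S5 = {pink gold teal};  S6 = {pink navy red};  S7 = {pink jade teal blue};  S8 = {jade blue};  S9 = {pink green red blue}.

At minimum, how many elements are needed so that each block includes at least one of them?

H = {pink, green, navy, blue} meets every block (each contains at least one member of H), and |H| = 4.
The blocks S1, S2, S5, S8 are pairwise disjoint, so any hitting set needs a separate element for each — at least 4. Hence 4 is optimal.

4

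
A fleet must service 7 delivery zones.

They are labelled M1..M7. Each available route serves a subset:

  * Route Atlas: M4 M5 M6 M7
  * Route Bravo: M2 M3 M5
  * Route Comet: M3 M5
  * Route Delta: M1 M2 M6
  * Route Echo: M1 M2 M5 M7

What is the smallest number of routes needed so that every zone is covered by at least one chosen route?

3

Take {Atlas, Comet, Delta}. Their union is {M1, M2, M3, M4, M5, M6, M7}, which is all 7 zones.
Only Atlas contains M4, so Atlas is forced; the remaining 3 zones need at least 2 more routes (each remaining route adds at most 2) — so at least 3 routes are needed, and 3 is optimal.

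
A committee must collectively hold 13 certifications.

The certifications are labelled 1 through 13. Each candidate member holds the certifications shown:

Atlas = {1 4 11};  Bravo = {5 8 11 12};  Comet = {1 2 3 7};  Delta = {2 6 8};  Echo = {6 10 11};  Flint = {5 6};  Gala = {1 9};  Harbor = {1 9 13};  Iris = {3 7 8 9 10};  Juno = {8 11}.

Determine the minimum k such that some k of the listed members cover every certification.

5

Atlas and Bravo and Comet and Echo and Harbor together: Atlas ∪ Bravo ∪ Comet ∪ Echo ∪ Harbor = {1, 2, 3, 4, 5, 6, 7, 8, 9, 10, 11, 12, 13} — every certification is covered.
No 4 of the 10 members cover everything (all 210 combinations miss at least one certification), so 5 is optimal.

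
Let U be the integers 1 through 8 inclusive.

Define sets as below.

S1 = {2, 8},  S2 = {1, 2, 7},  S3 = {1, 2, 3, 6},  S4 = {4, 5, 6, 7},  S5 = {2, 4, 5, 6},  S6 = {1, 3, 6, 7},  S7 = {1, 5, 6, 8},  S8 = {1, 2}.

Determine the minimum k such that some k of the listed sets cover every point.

S1, S3, and S4 cover everything between them: the union {1, 2, 3, 4, 5, 6, 7, 8} is all of U.
No 2 of the 8 sets cover everything (all 28 combinations miss at least one point), so 3 is optimal.

3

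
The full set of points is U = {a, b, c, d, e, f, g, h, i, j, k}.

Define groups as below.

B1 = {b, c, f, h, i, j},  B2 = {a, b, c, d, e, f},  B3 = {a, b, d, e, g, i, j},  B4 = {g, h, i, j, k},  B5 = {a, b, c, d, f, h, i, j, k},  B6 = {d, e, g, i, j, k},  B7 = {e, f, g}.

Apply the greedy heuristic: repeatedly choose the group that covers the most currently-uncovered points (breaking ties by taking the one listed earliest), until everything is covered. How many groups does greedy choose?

2

Greedy: pick B5 (covers 9 new) → pick B3 (covers 2 new). Total picks: 2.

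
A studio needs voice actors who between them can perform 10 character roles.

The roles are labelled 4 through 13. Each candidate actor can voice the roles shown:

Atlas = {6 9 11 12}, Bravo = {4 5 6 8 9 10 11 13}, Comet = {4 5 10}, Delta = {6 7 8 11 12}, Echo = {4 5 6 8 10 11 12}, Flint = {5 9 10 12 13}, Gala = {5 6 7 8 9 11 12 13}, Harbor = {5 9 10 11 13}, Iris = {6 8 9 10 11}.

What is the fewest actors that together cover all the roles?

Bravo and Delta together: Bravo ∪ Delta = {4, 5, 6, 7, 8, 9, 10, 11, 12, 13} — every role is covered.
No single actor has all 10 roles (the largest, Bravo, has 8), so 2 is optimal.

2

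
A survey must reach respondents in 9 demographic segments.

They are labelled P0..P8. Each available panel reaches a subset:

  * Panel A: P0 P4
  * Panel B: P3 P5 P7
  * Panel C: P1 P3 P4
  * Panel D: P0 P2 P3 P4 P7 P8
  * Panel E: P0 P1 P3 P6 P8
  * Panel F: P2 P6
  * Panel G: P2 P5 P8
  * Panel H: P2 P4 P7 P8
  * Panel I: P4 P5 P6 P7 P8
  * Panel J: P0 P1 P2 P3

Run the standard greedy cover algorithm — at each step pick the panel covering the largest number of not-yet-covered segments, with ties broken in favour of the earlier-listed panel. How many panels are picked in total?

Greedy: pick D (covers 6 new) → pick E (covers 2 new) → pick B (covers 1 new). Total picks: 3.
(The true minimum cover uses only 2 panels, so greedy is not optimal here.)

3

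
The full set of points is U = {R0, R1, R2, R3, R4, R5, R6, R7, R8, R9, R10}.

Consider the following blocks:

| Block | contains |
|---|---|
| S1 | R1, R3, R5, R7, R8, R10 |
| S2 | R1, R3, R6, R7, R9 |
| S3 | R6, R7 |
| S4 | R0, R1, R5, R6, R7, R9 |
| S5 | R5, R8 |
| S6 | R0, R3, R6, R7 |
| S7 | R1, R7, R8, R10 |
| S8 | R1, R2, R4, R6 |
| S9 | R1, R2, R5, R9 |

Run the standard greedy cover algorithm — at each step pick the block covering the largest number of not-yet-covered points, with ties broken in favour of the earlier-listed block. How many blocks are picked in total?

Greedy: pick S1 (covers 6 new) → pick S4 (covers 3 new) → pick S8 (covers 2 new). Total picks: 3.

3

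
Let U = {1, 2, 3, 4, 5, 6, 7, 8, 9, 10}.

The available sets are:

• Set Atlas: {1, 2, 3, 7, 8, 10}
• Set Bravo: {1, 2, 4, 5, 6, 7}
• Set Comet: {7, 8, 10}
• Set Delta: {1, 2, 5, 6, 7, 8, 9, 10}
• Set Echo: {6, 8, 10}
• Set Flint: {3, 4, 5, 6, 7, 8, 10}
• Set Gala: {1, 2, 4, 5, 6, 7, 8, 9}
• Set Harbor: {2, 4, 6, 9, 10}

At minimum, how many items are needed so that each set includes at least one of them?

2

Take H = {7, 10}. Each listed set contains at least one of these, so H is a hitting set of size 2.
No single item lies in every set, so at least 2 are needed and 2 is optimal.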